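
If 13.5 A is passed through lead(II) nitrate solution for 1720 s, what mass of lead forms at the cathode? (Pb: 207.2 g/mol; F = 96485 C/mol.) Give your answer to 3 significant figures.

Q = It = 13.5 × 1720 = 23220 C
Moles of electrons = 23220 / 96485 = 0.2407 mol
Pb²⁺ + 2e⁻ → Pb, so n(Pb) = 0.2407 / 2 = 0.1204 mol
m = 0.1204 × 207.2 = 24.9 g

24.9 g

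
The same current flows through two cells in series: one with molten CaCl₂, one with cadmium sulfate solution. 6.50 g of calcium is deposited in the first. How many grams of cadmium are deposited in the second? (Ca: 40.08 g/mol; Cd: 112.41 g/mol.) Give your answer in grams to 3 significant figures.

18.2 g

n(Ca) = 6.50 / 40.08 = 0.1622 mol
Ca²⁺ + 2e⁻ → Ca, so n(e⁻) = 2 × 0.1622 = 0.3244 mol
In series, the same 0.3244 mol of electrons flows through the second cell.
Cd²⁺ + 2e⁻ → Cd, so n(Cd) = 0.3244 / 2 = 0.1622 mol
m(Cd) = 0.1622 × 112.41 = 18.2 g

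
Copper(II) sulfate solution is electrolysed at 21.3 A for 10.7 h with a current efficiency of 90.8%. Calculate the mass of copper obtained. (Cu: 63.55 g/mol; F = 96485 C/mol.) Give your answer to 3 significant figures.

245 g

Q = 21.3 × 38520 = 8.205×10^5 C
n(e⁻) = 8.205×10^5 / 96485 = 8.504 mol
Cu²⁺ + 2e⁻ → Cu, so theoretical m(Cu) = 4.252 × 63.55 = 270.2 g
Actual mass = 90.8% × 270.2 = 245 g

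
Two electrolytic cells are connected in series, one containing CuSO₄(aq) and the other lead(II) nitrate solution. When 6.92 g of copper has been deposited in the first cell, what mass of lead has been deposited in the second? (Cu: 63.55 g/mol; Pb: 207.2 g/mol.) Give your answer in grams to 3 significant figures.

n(Cu) = 6.92 / 63.55 = 0.1089 mol
Cu²⁺ + 2e⁻ → Cu, so n(e⁻) = 2 × 0.1089 = 0.2178 mol
In series, the same 0.2178 mol of electrons flows through the second cell.
Pb²⁺ + 2e⁻ → Pb, so n(Pb) = 0.2178 / 2 = 0.1089 mol
m(Pb) = 0.1089 × 207.2 = 22.6 g

22.6 g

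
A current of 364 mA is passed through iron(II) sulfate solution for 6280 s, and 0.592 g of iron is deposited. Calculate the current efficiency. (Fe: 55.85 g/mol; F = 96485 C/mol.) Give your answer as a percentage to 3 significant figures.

89.5%

Q = 0.364 × 6280 = 2286 C
n(e⁻) = 2286 / 96485 = 0.02369 mol
Fe²⁺ + 2e⁻ → Fe, so theoretical n(Fe) = 0.01185 mol → 0.6618 g
Efficiency = 0.592 / 0.6618 = 0.8945 = 89.5%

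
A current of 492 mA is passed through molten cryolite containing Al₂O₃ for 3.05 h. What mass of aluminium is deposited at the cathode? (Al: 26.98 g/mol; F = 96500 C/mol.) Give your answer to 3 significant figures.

0.503 g

Q = It = 0.492 × 10980 = 5402 C
n(e⁻) = 5402 / 96500 = 0.05598 mol
Al³⁺ + 3e⁻ → Al, so n(Al) = 0.05598 / 3 = 0.01866 mol
m = 0.01866 × 26.98 = 0.503 g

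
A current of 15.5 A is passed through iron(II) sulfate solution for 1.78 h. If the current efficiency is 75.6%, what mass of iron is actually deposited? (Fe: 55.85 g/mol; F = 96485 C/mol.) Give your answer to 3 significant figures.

21.7 g

Q = 15.5 × 6408 = 99320 C
n(e⁻) = 99320 / 96485 = 1.029 mol
Fe²⁺ + 2e⁻ → Fe, so theoretical m(Fe) = 0.5145 × 55.85 = 28.73 g
Actual mass = 75.6% × 28.73 = 21.7 g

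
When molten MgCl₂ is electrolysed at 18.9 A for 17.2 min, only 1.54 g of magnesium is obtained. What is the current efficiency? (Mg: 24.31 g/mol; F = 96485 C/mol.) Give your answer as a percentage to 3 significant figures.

62.7%

Q = 18.9 × 1032 = 19500 C
n(e⁻) = 19500 / 96485 = 0.2021 mol
Mg²⁺ + 2e⁻ → Mg, so theoretical n(Mg) = 0.1011 mol → 2.458 g
Efficiency = 1.54 / 2.458 = 0.6265 = 62.7%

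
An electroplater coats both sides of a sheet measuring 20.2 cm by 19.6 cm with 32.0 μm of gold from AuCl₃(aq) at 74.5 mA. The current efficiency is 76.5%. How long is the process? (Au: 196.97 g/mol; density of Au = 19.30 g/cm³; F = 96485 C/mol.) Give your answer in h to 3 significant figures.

Plated area = 2 × 20.2 × 19.6 = 791.8 cm²
Volume = 791.8 × 32.0×10⁻⁴ cm = 2.534 cm³
m(Au) = 2.534 × 19.30 = 48.91 g
n(Au) = 48.91 / 196.97 = 0.2483 mol; n(e⁻) = 3 × 0.2483 = 0.7449 mol
Q = 0.7449 × 96485 / 0.765 = 93950 C
t = 93950 / 0.0745 = 1.261×10^6 s = 350 h

350 h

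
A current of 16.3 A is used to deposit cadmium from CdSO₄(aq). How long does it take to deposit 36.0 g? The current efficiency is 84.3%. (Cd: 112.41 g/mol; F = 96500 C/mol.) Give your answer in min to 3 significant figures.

n(Cd) = 36.0 / 112.41 = 0.3203 mol
Cd²⁺ + 2e⁻ → Cd, so n(e⁻) = 2 × 0.3203 = 0.6406 mol
Q = 0.6406 × 96500 / 0.843 = 73330 C
t = Q / I = 73330 / 16.3 = 4499 s = 75.0 min

75.0 min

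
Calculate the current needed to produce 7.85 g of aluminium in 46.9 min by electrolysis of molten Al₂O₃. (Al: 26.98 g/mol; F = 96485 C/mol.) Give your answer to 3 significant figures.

n(Al) = 7.85 / 26.98 = 0.2910 mol
Al³⁺ + 3e⁻ → Al, so n(e⁻) = 3 × 0.2910 = 0.8730 mol
Q = 0.8730 × 96485 = 84230 C
I = Q / t = 84230 / 2814 s = 29.9 A

29.9 A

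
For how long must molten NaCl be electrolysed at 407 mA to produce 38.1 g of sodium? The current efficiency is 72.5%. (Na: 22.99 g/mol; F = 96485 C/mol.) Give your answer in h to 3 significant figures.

n(Na) = 38.1 / 22.99 = 1.657 mol
Na⁺ + e⁻ → Na, so n(e⁻) = 1.657 mol
Q = 1.657 × 96485 / 0.725 = 2.205×10^5 C
t = Q / I = 2.205×10^5 / 0.407 = 5.418×10^5 s = 151 h

151 h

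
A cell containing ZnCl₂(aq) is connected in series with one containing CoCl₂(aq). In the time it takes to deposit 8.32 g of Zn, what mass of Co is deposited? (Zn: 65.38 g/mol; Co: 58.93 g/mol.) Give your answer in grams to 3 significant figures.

7.50 g

n(Zn) = 8.32 / 65.38 = 0.1273 mol
Zn²⁺ + 2e⁻ → Zn, so n(e⁻) = 2 × 0.1273 = 0.2546 mol
Same current for the same time ⇒ same n(e⁻) = 0.2546 mol in both cells.
Co²⁺ + 2e⁻ → Co, so n(Co) = 0.2546 / 2 = 0.1273 mol
m(Co) = 0.1273 × 58.93 = 7.50 g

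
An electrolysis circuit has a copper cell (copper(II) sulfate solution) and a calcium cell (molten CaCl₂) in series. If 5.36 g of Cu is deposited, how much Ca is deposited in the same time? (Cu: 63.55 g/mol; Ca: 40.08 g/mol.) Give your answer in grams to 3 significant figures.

n(Cu) = 5.36 / 63.55 = 0.08434 mol
Cu²⁺ + 2e⁻ → Cu, so n(e⁻) = 2 × 0.08434 = 0.1687 mol
The cells are in series, so the same charge (and hence the same n(e⁻) = 0.1687 mol) passes through both.
Ca²⁺ + 2e⁻ → Ca, so n(Ca) = 0.1687 / 2 = 0.08435 mol
m(Ca) = 0.08435 × 40.08 = 3.38 g

3.38 g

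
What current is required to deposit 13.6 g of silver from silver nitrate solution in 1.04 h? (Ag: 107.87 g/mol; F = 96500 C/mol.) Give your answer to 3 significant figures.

n(Ag) = 13.6 / 107.87 = 0.1261 mol
Ag⁺ + e⁻ → Ag, so n(e⁻) = 0.1261 mol
Q = 0.1261 × 96500 = 12170 C
I = Q / t = 12170 / 3744 s = 3.25 A

3.25 A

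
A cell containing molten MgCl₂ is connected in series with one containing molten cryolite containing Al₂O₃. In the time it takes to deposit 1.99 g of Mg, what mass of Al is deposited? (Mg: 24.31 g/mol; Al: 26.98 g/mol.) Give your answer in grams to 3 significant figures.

1.47 g

n(Mg) = 1.99 / 24.31 = 0.08186 mol
Mg²⁺ + 2e⁻ → Mg, so n(e⁻) = 2 × 0.08186 = 0.1637 mol
In series, the same 0.1637 mol of electrons flows through the second cell.
Al³⁺ + 3e⁻ → Al, so n(Al) = 0.1637 / 3 = 0.05457 mol
m(Al) = 0.05457 × 26.98 = 1.47 g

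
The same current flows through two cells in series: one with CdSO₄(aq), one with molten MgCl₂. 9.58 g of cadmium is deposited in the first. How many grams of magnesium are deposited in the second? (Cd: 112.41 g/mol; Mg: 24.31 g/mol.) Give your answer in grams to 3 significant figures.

2.07 g

n(Cd) = 9.58 / 112.41 = 0.08522 mol
Cd²⁺ + 2e⁻ → Cd, so n(e⁻) = 2 × 0.08522 = 0.1704 mol
Same current for the same time ⇒ same n(e⁻) = 0.1704 mol in both cells.
Mg²⁺ + 2e⁻ → Mg, so n(Mg) = 0.1704 / 2 = 0.08520 mol
m(Mg) = 0.08520 × 24.31 = 2.07 g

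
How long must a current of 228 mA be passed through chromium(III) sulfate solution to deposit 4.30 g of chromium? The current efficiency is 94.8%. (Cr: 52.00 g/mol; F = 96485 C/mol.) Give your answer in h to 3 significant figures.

30.8 h

n(Cr) = 4.30 / 52.00 = 0.08269 mol
Cr³⁺ + 3e⁻ → Cr, so n(e⁻) = 3 × 0.08269 = 0.2481 mol
Q = 0.2481 × 96485 / 0.948 = 25250 C
t = Q / I = 25250 / 0.228 = 1.107×10^5 s = 30.8 h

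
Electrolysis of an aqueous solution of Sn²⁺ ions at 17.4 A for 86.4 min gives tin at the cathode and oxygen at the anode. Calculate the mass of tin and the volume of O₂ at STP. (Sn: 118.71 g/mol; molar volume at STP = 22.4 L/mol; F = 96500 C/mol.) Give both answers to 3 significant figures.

Q = 17.4 × 5184 = 90200 C; n(e⁻) = 90200 / 96500 = 0.9347 mol
Cathode: Sn²⁺ + 2e⁻ → Sn → n(Sn) = 0.9347/2 = 0.4674 mol → 55.5 g
Anode: 2H₂O → O₂ + 4H⁺ + 4e⁻ → n(O₂) = 0.9347/4 = 0.2337 mol → 5.23 L

55.5 g Sn; 5.23 L O₂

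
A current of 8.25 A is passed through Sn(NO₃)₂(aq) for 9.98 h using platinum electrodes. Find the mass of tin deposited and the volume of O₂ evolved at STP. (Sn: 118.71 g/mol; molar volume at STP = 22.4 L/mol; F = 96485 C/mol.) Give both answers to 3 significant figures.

182 g Sn; 17.2 L O₂

Q = 8.25 × 35928 = 2.964×10^5 C; n(e⁻) = 2.964×10^5 / 96485 = 3.072 mol
Cathode: Sn²⁺ + 2e⁻ → Sn → n(Sn) = 3.072/2 = 1.536 mol → 182 g
Anode: 2H₂O → O₂ + 4H⁺ + 4e⁻ → n(O₂) = 3.072/4 = 0.7680 mol → 17.2 L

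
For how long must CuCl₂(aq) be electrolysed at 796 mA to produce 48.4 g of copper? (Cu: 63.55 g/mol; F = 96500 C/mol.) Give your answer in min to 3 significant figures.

n(Cu) = 48.4 / 63.55 = 0.7616 mol
Cu²⁺ + 2e⁻ → Cu, so n(e⁻) = 2 × 0.7616 = 1.523 mol
Q = 1.523 × 96500 = 1.470×10^5 C
t = Q / I = 1.470×10^5 / 0.796 = 1.847×10^5 s = 3080 min

3080 min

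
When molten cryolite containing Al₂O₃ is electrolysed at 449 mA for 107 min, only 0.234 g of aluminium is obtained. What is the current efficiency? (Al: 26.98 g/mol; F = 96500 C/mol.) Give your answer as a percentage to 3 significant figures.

Q = 0.449 × 6420 = 2883 C
n(e⁻) = 2883 / 96500 = 0.02988 mol
Al³⁺ + 3e⁻ → Al, so theoretical n(Al) = 0.009960 mol → 0.2687 g
Efficiency = 0.234 / 0.2687 = 0.8709 = 87.1%

87.1%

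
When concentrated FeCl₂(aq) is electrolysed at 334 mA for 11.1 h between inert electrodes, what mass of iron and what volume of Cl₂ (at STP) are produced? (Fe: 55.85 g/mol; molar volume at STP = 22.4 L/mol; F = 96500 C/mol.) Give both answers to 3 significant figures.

3.86 g Fe; 1.55 L Cl₂

Q = 0.334 × 39960 = 13350 C; n(e⁻) = 13350 / 96500 = 0.1383 mol
Cathode: Fe²⁺ + 2e⁻ → Fe → n(Fe) = 0.1383/2 = 0.06915 mol → 3.86 g
Anode: 2Cl⁻ → Cl₂ + 2e⁻ → n(Cl₂) = 0.1383/2 = 0.06915 mol → 1.55 L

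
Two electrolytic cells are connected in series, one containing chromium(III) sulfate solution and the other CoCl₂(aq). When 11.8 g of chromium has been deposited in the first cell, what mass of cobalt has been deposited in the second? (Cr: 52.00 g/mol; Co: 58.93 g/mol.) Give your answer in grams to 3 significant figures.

n(Cr) = 11.8 / 52.00 = 0.2269 mol
Cr³⁺ + 3e⁻ → Cr, so n(e⁻) = 3 × 0.2269 = 0.6807 mol
Same current for the same time ⇒ same n(e⁻) = 0.6807 mol in both cells.
Co²⁺ + 2e⁻ → Co, so n(Co) = 0.6807 / 2 = 0.3404 mol
m(Co) = 0.3404 × 58.93 = 20.1 g

20.1 g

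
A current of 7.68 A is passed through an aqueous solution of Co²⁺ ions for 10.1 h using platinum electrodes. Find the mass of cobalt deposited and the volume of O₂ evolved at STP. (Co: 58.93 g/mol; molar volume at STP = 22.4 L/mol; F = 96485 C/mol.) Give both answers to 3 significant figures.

85.3 g Co; 16.2 L O₂

Q = 7.68 × 36360 = 2.792×10^5 C; n(e⁻) = 2.792×10^5 / 96485 = 2.894 mol
Cathode: Co²⁺ + 2e⁻ → Co → n(Co) = 2.894/2 = 1.447 mol → 85.3 g
Anode: 2H₂O → O₂ + 4H⁺ + 4e⁻ → n(O₂) = 2.894/4 = 0.7235 mol → 16.2 L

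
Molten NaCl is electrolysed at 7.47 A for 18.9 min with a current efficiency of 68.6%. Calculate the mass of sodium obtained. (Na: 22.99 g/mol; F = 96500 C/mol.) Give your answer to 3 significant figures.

Q = 7.47 × 1134 = 8471 C
n(e⁻) = 8471 / 96500 = 0.08778 mol
Na⁺ + e⁻ → Na, so theoretical m(Na) = 0.08778 × 22.99 = 2.018 g
Actual mass = 68.6% × 2.018 = 1.38 g

1.38 g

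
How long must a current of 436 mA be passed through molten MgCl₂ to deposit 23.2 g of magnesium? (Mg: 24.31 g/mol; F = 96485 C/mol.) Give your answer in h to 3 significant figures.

n(Mg) = 23.2 / 24.31 = 0.9543 mol
Mg²⁺ + 2e⁻ → Mg, so n(e⁻) = 2 × 0.9543 = 1.909 mol
Q = 1.909 × 96485 = 1.842×10^5 C
t = Q / I = 1.842×10^5 / 0.436 = 4.225×10^5 s = 117 h

117 h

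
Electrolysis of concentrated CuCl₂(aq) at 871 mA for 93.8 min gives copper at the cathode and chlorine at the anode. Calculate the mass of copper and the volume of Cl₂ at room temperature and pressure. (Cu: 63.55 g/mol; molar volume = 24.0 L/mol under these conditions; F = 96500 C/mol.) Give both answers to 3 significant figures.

Q = 0.871 × 5628 = 4902 C; n(e⁻) = 4902 / 96500 = 0.05080 mol
Cathode: Cu²⁺ + 2e⁻ → Cu → n(Cu) = 0.05080/2 = 0.02540 mol → 1.61 g
Anode: 2Cl⁻ → Cl₂ + 2e⁻ → n(Cl₂) = 0.05080/2 = 0.02540 mol → 0.610 L

1.61 g Cu; 0.610 L Cl₂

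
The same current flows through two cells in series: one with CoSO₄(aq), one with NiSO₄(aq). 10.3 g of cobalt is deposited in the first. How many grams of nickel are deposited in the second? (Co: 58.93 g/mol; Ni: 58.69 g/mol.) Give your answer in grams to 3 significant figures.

n(Co) = 10.3 / 58.93 = 0.1748 mol
Co²⁺ + 2e⁻ → Co, so n(e⁻) = 2 × 0.1748 = 0.3496 mol
Same current for the same time ⇒ same n(e⁻) = 0.3496 mol in both cells.
Ni²⁺ + 2e⁻ → Ni, so n(Ni) = 0.3496 / 2 = 0.1748 mol
m(Ni) = 0.1748 × 58.69 = 10.3 g

10.3 g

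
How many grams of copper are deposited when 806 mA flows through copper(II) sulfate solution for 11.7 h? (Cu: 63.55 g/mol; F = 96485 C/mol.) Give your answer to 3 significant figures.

Q = 0.806 A × 42120 s = 33950 C
Moles of electrons = 33950 / 96485 = 0.3519 mol
Cu²⁺ + 2e⁻ → Cu, so n(Cu) = 0.3519 / 2 = 0.1760 mol
m = 0.1760 × 63.55 = 11.2 g

11.2 g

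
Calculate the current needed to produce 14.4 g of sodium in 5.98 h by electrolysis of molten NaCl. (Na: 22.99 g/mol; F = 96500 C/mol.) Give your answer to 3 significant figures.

2.81 A

n(Na) = 14.4 / 22.99 = 0.6264 mol
Na⁺ + e⁻ → Na, so n(e⁻) = 0.6264 mol
Q = 0.6264 × 96500 = 60450 C
I = Q / t = 60450 / 21528 s = 2.81 A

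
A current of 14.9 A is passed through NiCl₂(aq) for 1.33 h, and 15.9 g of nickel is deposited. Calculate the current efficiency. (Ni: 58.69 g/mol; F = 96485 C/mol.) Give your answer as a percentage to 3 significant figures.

Q = 14.9 × 4788 = 71340 C
n(e⁻) = 71340 / 96485 = 0.7394 mol
Ni²⁺ + 2e⁻ → Ni, so theoretical n(Ni) = 0.3697 mol → 21.70 g
Efficiency = 15.9 / 21.70 = 0.7327 = 73.3%

73.3%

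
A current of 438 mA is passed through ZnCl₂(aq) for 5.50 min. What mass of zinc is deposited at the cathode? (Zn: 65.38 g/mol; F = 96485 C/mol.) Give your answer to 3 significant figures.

Q = It = 0.438 × 330 = 144.5 C
Moles of electrons = 144.5 / 96485 = 0.001498 mol
Zn²⁺ + 2e⁻ → Zn, so n(Zn) = 0.001498 / 2 = 7.490×10^-4 mol
m = 7.490×10^-4 × 65.38 = 0.0490 g

0.0490 g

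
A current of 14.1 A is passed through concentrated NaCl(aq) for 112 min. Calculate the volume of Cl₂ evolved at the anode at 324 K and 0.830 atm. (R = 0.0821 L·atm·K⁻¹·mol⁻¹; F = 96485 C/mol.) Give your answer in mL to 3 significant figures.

Charge passed = 14.1 × 6720 = 94750 C
n(e⁻) = 94750 / 96485 = 0.9820 mol
2Cl⁻ → Cl₂ + 2e⁻, so n(Cl₂) = 0.9820 / 2 = 0.4910 mol
V = nRT/P = 0.4910 × 0.0821 × 324 / 0.830 = 15.74 L
= 15700 mL

15700 mL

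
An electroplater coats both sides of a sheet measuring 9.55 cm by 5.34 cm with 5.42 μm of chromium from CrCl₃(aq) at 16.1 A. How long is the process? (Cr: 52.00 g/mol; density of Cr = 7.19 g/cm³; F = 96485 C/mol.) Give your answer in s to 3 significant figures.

Plated area = 2 × 9.55 × 5.34 = 102.0 cm²
Volume = 102.0 × 5.42×10⁻⁴ cm = 0.05528 cm³
m(Cr) = 0.05528 × 7.19 = 0.3975 g
n(Cr) = 0.3975 / 52.00 = 0.007644 mol; n(e⁻) = 3 × 0.007644 = 0.02293 mol
Q = 0.02293 × 96485 = 2212 C
t = 2212 / 16.1 = 137.4 s

137 s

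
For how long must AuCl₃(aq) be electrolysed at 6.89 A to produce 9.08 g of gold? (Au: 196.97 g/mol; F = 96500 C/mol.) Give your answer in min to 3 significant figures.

n(Au) = 9.08 / 196.97 = 0.04610 mol
Au³⁺ + 3e⁻ → Au, so n(e⁻) = 3 × 0.04610 = 0.1383 mol
Q = 0.1383 × 96500 = 13350 C
t = Q / I = 13350 / 6.89 = 1938 s = 32.3 min

32.3 min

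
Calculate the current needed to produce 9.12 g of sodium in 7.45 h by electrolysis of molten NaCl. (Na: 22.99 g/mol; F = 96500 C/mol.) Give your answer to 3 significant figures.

n(Na) = 9.12 / 22.99 = 0.3967 mol
Na⁺ + e⁻ → Na, so n(e⁻) = 0.3967 mol
Q = 0.3967 × 96500 = 38280 C
I = Q / t = 38280 / 26820 s = 1.43 A

1.43 A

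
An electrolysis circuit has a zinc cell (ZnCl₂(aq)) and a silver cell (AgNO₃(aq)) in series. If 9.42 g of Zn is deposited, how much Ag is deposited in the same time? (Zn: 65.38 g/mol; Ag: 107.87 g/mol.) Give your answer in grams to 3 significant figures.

31.1 g

n(Zn) = 9.42 / 65.38 = 0.1441 mol
Zn²⁺ + 2e⁻ → Zn, so n(e⁻) = 2 × 0.1441 = 0.2882 mol
In series, the same 0.2882 mol of electrons flows through the second cell.
Ag⁺ + e⁻ → Ag, so n(Ag) = 0.2882 mol
m(Ag) = 0.2882 × 107.87 = 31.1 g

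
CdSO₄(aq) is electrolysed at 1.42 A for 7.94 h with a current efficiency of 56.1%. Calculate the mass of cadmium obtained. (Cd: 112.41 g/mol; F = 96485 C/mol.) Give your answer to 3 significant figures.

Q = 1.42 × 28584 = 40590 C
n(e⁻) = 40590 / 96485 = 0.4207 mol
Cd²⁺ + 2e⁻ → Cd, so theoretical m(Cd) = 0.2104 × 112.41 = 23.65 g
Actual mass = 56.1% × 23.65 = 13.3 g

13.3 g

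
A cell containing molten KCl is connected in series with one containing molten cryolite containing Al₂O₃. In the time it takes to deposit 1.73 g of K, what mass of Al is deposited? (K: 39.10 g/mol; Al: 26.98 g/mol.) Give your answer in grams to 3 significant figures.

0.398 g

n(K) = 1.73 / 39.10 = 0.04425 mol
K⁺ + e⁻ → K, so n(e⁻) = 0.04425 mol
In series, the same 0.04425 mol of electrons flows through the second cell.
Al³⁺ + 3e⁻ → Al, so n(Al) = 0.04425 / 3 = 0.01475 mol
m(Al) = 0.01475 × 26.98 = 0.398 g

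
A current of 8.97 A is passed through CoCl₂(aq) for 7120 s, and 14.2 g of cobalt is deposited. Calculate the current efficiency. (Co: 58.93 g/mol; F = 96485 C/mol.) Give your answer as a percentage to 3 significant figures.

72.8%

Q = 8.97 × 7120 = 63870 C
n(e⁻) = 63870 / 96485 = 0.6620 mol
Co²⁺ + 2e⁻ → Co, so theoretical n(Co) = 0.3310 mol → 19.51 g
Efficiency = 14.2 / 19.51 = 0.7278 = 72.8%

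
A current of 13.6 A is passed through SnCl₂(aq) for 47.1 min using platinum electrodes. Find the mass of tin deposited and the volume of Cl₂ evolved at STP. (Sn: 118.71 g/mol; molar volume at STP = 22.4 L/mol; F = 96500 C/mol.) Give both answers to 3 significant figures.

23.6 g Sn; 4.46 L Cl₂

Q = 13.6 × 2826 = 38430 C; n(e⁻) = 38430 / 96500 = 0.3982 mol
Cathode: Sn²⁺ + 2e⁻ → Sn → n(Sn) = 0.3982/2 = 0.1991 mol → 23.6 g
Anode: 2Cl⁻ → Cl₂ + 2e⁻ → n(Cl₂) = 0.3982/2 = 0.1991 mol → 4.46 L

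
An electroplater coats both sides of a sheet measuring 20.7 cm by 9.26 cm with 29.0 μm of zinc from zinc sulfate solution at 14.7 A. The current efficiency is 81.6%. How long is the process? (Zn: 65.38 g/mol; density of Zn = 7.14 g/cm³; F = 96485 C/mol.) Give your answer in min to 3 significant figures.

Plated area = 2 × 20.7 × 9.26 = 383.4 cm²
Volume = 383.4 × 29.0×10⁻⁴ cm = 1.112 cm³
m(Zn) = 1.112 × 7.14 = 7.940 g
n(Zn) = 7.940 / 65.38 = 0.1214 mol; n(e⁻) = 2 × 0.1214 = 0.2428 mol
Q = 0.2428 × 96485 / 0.816 = 28710 C
t = 28710 / 14.7 = 1953 s = 32.6 min

32.6 min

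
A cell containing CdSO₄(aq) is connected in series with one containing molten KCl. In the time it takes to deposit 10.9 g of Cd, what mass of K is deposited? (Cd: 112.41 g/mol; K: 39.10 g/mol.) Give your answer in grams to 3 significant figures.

7.58 g

n(Cd) = 10.9 / 112.41 = 0.09697 mol
Cd²⁺ + 2e⁻ → Cd, so n(e⁻) = 2 × 0.09697 = 0.1939 mol
Since the cells are in series, n(e⁻) in the K cell is also 0.1939 mol.
K⁺ + e⁻ → K, so n(K) = 0.1939 mol
m(K) = 0.1939 × 39.10 = 7.58 g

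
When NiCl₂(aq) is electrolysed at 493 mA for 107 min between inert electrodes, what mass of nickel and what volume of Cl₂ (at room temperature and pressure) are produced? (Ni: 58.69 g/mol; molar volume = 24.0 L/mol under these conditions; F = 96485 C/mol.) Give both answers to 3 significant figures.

0.963 g Ni; 0.394 L Cl₂

Q = 0.493 × 6420 = 3165 C; n(e⁻) = 3165 / 96485 = 0.03280 mol
Cathode: Ni²⁺ + 2e⁻ → Ni → n(Ni) = 0.03280/2 = 0.01640 mol → 0.963 g
Anode: 2Cl⁻ → Cl₂ + 2e⁻ → n(Cl₂) = 0.03280/2 = 0.01640 mol → 0.394 L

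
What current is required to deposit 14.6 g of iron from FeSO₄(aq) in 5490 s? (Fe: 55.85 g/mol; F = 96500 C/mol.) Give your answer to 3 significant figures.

9.19 A

n(Fe) = 14.6 / 55.85 = 0.2614 mol
Fe²⁺ + 2e⁻ → Fe, so n(e⁻) = 2 × 0.2614 = 0.5228 mol
Q = 0.5228 × 96500 = 50450 C
I = Q / t = 50450 / 5490 s = 9.19 A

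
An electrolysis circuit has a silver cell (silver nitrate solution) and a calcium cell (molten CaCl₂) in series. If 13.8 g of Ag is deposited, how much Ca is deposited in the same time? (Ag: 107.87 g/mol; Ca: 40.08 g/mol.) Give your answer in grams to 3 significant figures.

2.56 g

n(Ag) = 13.8 / 107.87 = 0.1279 mol
Ag⁺ + e⁻ → Ag, so n(e⁻) = 0.1279 mol
Same current for the same time ⇒ same n(e⁻) = 0.1279 mol in both cells.
Ca²⁺ + 2e⁻ → Ca, so n(Ca) = 0.1279 / 2 = 0.06395 mol
m(Ca) = 0.06395 × 40.08 = 2.56 g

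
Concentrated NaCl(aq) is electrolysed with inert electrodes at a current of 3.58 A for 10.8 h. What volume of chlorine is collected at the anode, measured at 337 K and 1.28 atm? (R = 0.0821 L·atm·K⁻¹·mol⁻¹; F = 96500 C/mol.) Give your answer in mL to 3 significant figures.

15600 mL

Q = 3.58 A × 38880 s = 1.392×10^5 C
n(e⁻) = 1.392×10^5 / 96500 = 1.442 mol
2Cl⁻ → Cl₂ + 2e⁻, so n(Cl₂) = 1.442 / 2 = 0.7210 mol
V = nRT/P = 0.7210 × 0.0821 × 337 / 1.28 = 15.58 L
= 15600 mL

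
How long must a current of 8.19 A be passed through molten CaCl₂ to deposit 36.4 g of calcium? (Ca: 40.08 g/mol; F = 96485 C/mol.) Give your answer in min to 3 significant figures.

n(Ca) = 36.4 / 40.08 = 0.9082 mol
Ca²⁺ + 2e⁻ → Ca, so n(e⁻) = 2 × 0.9082 = 1.816 mol
Q = 1.816 × 96485 = 1.752×10^5 C
t = Q / I = 1.752×10^5 / 8.19 = 21390 s = 357 min

357 min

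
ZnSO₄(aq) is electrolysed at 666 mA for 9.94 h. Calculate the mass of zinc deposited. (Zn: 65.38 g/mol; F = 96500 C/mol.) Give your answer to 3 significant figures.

8.07 g

Q = 0.666 A × 35784 s = 23830 C
Moles of electrons = 23830 / 96500 = 0.2469 mol
Zn²⁺ + 2e⁻ → Zn, so n(Zn) = 0.2469 / 2 = 0.1235 mol
m = 0.1235 × 65.38 = 8.07 g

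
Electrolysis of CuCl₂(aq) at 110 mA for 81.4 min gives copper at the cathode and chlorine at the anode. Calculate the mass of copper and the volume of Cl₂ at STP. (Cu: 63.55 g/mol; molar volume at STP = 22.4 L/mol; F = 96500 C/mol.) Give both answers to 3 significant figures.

Q = 0.110 × 4884 = 537.2 C; n(e⁻) = 537.2 / 96500 = 0.005567 mol
Cathode: Cu²⁺ + 2e⁻ → Cu → n(Cu) = 0.005567/2 = 0.002784 mol → 0.177 g
Anode: 2Cl⁻ → Cl₂ + 2e⁻ → n(Cl₂) = 0.005567/2 = 0.002784 mol → 0.0624 L

0.177 g Cu; 0.0624 L Cl₂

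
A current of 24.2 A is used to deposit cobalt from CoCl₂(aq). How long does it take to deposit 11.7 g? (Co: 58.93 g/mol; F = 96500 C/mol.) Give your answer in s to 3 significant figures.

1580 s

n(Co) = 11.7 / 58.93 = 0.1985 mol
Co²⁺ + 2e⁻ → Co, so n(e⁻) = 2 × 0.1985 = 0.3970 mol
Q = 0.3970 × 96500 = 38310 C
t = Q / I = 38310 / 24.2 = 1583 s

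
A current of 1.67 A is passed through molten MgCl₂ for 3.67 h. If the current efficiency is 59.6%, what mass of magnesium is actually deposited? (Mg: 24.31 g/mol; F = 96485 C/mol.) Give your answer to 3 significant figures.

1.66 g

Q = 1.67 × 13212 = 22060 C
n(e⁻) = 22060 / 96485 = 0.2286 mol
Mg²⁺ + 2e⁻ → Mg, so theoretical m(Mg) = 0.1143 × 24.31 = 2.779 g
Actual mass = 59.6% × 2.779 = 1.66 g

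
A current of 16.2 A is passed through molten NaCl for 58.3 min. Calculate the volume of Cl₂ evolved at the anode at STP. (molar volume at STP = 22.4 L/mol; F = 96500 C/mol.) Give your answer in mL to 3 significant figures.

6580 mL

Q = It = 16.2 × 3498 = 56670 C
Moles of electrons = 56670 / 96500 = 0.5873 mol
2Cl⁻ → Cl₂ + 2e⁻, so n(Cl₂) = 0.5873 / 2 = 0.2937 mol
V = 0.2937 × 22.4 = 6.579 L
= 6580 mL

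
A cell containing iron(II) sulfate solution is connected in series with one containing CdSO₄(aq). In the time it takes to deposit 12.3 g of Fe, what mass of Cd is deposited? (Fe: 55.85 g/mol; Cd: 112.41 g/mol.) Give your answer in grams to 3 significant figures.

24.8 g

n(Fe) = 12.3 / 55.85 = 0.2202 mol
Fe²⁺ + 2e⁻ → Fe, so n(e⁻) = 2 × 0.2202 = 0.4404 mol
Since the cells are in series, n(e⁻) in the Cd cell is also 0.4404 mol.
Cd²⁺ + 2e⁻ → Cd, so n(Cd) = 0.4404 / 2 = 0.2202 mol
m(Cd) = 0.2202 × 112.41 = 24.8 g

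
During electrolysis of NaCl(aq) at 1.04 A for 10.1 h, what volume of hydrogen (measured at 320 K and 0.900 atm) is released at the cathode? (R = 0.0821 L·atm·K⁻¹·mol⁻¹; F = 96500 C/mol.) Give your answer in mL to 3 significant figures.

Q = 1.04 A × 36360 s = 37810 C
Moles of electrons = 37810 / 96500 = 0.3918 mol
2H⁺ + 2e⁻ → H₂, so n(H₂) = 0.3918 / 2 = 0.1959 mol
V = nRT/P = 0.1959 × 0.0821 × 320 / 0.900 = 5.719 L
= 5720 mL

5720 mL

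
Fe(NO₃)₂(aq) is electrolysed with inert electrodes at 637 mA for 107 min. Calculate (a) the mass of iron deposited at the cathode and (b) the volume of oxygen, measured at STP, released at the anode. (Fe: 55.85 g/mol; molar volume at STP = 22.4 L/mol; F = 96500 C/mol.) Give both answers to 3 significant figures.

1.18 g Fe; 0.237 L O₂

Q = 0.637 × 6420 = 4090 C; n(e⁻) = 4090 / 96500 = 0.04238 mol
Cathode: Fe²⁺ + 2e⁻ → Fe → n(Fe) = 0.04238/2 = 0.02119 mol → 1.18 g
Anode: 2H₂O → O₂ + 4H⁺ + 4e⁻ → n(O₂) = 0.04238/4 = 0.01060 mol → 0.237 L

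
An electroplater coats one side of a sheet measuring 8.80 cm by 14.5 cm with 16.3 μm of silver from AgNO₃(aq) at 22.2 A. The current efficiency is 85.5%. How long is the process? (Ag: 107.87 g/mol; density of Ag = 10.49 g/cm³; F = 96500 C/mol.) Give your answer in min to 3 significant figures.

Plated area = 8.80 × 14.5 = 127.6 cm²
Volume = 127.6 × 16.3×10⁻⁴ cm = 0.2080 cm³
m(Ag) = 0.2080 × 10.49 = 2.182 g
n(Ag) = 2.182 / 107.87 = 0.02023 mol; n(e⁻) = 0.02023 mol
Q = 0.02023 × 96500 / 0.855 = 2283 C
t = 2283 / 22.2 = 102.8 s = 1.71 min

1.71 min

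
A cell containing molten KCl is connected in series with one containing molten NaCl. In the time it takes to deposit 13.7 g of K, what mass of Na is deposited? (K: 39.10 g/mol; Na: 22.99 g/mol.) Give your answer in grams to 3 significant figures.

n(K) = 13.7 / 39.10 = 0.3504 mol
K⁺ + e⁻ → K, so n(e⁻) = 0.3504 mol
Same current for the same time ⇒ same n(e⁻) = 0.3504 mol in both cells.
Na⁺ + e⁻ → Na, so n(Na) = 0.3504 mol
m(Na) = 0.3504 × 22.99 = 8.06 g

8.06 g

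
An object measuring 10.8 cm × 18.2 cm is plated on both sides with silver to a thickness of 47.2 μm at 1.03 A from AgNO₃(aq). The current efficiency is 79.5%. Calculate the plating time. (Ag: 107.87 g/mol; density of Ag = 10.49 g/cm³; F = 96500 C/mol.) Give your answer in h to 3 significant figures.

Plated area = 2 × 10.8 × 18.2 = 393.1 cm²
Volume = 393.1 × 47.2×10⁻⁴ cm = 1.855 cm³
m(Ag) = 1.855 × 10.49 = 19.46 g
n(Ag) = 19.46 / 107.87 = 0.1804 mol; n(e⁻) = 0.1804 mol
Q = 0.1804 × 96500 / 0.795 = 21900 C
t = 21900 / 1.03 = 21260 s = 5.91 h

5.91 h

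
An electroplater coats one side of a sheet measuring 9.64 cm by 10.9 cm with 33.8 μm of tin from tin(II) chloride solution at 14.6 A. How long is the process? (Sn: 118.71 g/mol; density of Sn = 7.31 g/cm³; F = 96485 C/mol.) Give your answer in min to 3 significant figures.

4.82 min

Plated area = 9.64 × 10.9 = 105.1 cm²
Volume = 105.1 × 33.8×10⁻⁴ cm = 0.3552 cm³
m(Sn) = 0.3552 × 7.31 = 2.597 g
n(Sn) = 2.597 / 118.71 = 0.02188 mol; n(e⁻) = 2 × 0.02188 = 0.04376 mol
Q = 0.04376 × 96485 = 4222 C
t = 4222 / 14.6 = 289.2 s = 4.82 min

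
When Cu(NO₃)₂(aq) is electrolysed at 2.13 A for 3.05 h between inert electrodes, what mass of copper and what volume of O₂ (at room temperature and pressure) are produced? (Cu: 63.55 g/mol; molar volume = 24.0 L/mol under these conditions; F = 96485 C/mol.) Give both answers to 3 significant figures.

7.70 g Cu; 1.45 L O₂

Q = 2.13 × 10980 = 23390 C; n(e⁻) = 23390 / 96485 = 0.2424 mol
Cathode: Cu²⁺ + 2e⁻ → Cu → n(Cu) = 0.2424/2 = 0.1212 mol → 7.70 g
Anode: 2H₂O → O₂ + 4H⁺ + 4e⁻ → n(O₂) = 0.2424/4 = 0.06060 mol → 1.45 L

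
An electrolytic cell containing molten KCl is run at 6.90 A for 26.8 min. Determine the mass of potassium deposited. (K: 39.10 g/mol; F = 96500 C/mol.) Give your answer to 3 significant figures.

4.50 g

Charge passed = 6.90 × 1608 = 11100 C
Moles of electrons = 11100 / 96500 = 0.1150 mol
K⁺ + e⁻ → K, so n(K) = 0.1150 mol
m = 0.1150 × 39.10 = 4.50 g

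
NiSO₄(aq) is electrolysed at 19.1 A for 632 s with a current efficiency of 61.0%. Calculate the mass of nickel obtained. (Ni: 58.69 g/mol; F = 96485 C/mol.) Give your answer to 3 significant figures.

2.24 g

Q = 19.1 × 632 = 12070 C
n(e⁻) = 12070 / 96485 = 0.1251 mol
Ni²⁺ + 2e⁻ → Ni, so theoretical m(Ni) = 0.06255 × 58.69 = 3.671 g
Actual mass = 61.0% × 3.671 = 2.24 g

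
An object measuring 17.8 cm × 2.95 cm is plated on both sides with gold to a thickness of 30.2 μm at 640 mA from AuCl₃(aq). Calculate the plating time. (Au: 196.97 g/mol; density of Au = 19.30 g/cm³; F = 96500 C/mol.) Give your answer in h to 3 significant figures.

3.90 h

Plated area = 2 × 17.8 × 2.95 = 105.0 cm²
Volume = 105.0 × 30.2×10⁻⁴ cm = 0.3171 cm³
m(Au) = 0.3171 × 19.30 = 6.120 g
n(Au) = 6.120 / 196.97 = 0.03107 mol; n(e⁻) = 3 × 0.03107 = 0.09321 mol
Q = 0.09321 × 96500 = 8995 C
t = 8995 / 0.640 = 14050 s = 3.90 h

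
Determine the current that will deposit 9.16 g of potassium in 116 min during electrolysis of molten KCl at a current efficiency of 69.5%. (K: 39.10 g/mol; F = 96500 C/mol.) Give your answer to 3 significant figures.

n(K) = 9.16 / 39.10 = 0.2343 mol
K⁺ + e⁻ → K, so n(e⁻) = 0.2343 mol
Q = 0.2343 × 96500 / 0.695 = 32530 C
I = Q / t = 32530 / 6960 s = 4.67 A

4.67 A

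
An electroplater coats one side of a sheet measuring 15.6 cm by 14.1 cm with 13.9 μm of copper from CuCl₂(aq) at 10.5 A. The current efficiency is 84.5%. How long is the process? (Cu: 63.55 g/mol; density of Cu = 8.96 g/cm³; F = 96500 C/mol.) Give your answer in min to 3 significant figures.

15.6 min

Plated area = 15.6 × 14.1 = 220.0 cm²
Volume = 220.0 × 13.9×10⁻⁴ cm = 0.3058 cm³
m(Cu) = 0.3058 × 8.96 = 2.740 g
n(Cu) = 2.740 / 63.55 = 0.04312 mol; n(e⁻) = 2 × 0.04312 = 0.08624 mol
Q = 0.08624 × 96500 / 0.845 = 9849 C
t = 9849 / 10.5 = 938.0 s = 15.6 min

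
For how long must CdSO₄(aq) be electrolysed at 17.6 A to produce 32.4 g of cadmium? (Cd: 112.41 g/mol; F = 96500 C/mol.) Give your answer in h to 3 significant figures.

n(Cd) = 32.4 / 112.41 = 0.2882 mol
Cd²⁺ + 2e⁻ → Cd, so n(e⁻) = 2 × 0.2882 = 0.5764 mol
Q = 0.5764 × 96500 = 55620 C
t = Q / I = 55620 / 17.6 = 3160 s = 0.878 h

0.878 h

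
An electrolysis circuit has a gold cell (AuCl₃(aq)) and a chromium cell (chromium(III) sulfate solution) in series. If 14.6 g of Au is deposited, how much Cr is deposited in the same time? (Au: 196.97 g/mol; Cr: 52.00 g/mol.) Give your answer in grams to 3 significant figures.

3.85 g

n(Au) = 14.6 / 196.97 = 0.07412 mol
Au³⁺ + 3e⁻ → Au, so n(e⁻) = 3 × 0.07412 = 0.2224 mol
Same current for the same time ⇒ same n(e⁻) = 0.2224 mol in both cells.
Cr³⁺ + 3e⁻ → Cr, so n(Cr) = 0.2224 / 3 = 0.07413 mol
m(Cr) = 0.07413 × 52.00 = 3.85 g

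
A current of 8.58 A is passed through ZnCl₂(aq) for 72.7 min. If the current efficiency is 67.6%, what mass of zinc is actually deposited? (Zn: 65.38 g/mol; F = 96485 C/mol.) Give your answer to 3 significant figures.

8.57 g

Q = 8.58 × 4362 = 37430 C
n(e⁻) = 37430 / 96485 = 0.3879 mol
Zn²⁺ + 2e⁻ → Zn, so theoretical m(Zn) = 0.1940 × 65.38 = 12.68 g
Actual mass = 67.6% × 12.68 = 8.57 g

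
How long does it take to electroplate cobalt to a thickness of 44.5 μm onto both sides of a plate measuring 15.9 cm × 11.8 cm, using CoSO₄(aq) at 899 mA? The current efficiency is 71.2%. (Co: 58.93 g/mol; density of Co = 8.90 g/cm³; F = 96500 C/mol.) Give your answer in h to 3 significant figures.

21.1 h

Plated area = 2 × 15.9 × 11.8 = 375.2 cm²
Volume = 375.2 × 44.5×10⁻⁴ cm = 1.670 cm³
m(Co) = 1.670 × 8.90 = 14.86 g
n(Co) = 14.86 / 58.93 = 0.2522 mol; n(e⁻) = 2 × 0.2522 = 0.5044 mol
Q = 0.5044 × 96500 / 0.712 = 68360 C
t = 68360 / 0.899 = 76040 s = 21.1 h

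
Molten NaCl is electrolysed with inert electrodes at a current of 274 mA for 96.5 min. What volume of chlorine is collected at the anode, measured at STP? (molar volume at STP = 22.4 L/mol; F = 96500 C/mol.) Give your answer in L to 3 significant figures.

Q = It = 0.274 × 5790 = 1586 C
n(e⁻) = 1586 / 96500 = 0.01644 mol
2Cl⁻ → Cl₂ + 2e⁻, so n(Cl₂) = 0.01644 / 2 = 0.008220 mol
V = 0.008220 × 22.4 = 0.1841 L

0.184 L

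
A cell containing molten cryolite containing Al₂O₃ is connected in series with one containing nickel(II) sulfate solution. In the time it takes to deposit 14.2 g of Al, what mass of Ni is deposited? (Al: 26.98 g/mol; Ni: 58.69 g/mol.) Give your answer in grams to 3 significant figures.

n(Al) = 14.2 / 26.98 = 0.5263 mol
Al³⁺ + 3e⁻ → Al, so n(e⁻) = 3 × 0.5263 = 1.579 mol
Since the cells are in series, n(e⁻) in the Ni cell is also 1.579 mol.
Ni²⁺ + 2e⁻ → Ni, so n(Ni) = 1.579 / 2 = 0.7895 mol
m(Ni) = 0.7895 × 58.69 = 46.3 g

46.3 g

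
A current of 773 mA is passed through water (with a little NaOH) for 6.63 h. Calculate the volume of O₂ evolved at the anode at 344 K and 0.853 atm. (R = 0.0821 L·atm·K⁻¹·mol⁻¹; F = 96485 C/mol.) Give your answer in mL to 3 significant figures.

1580 mL

Q = It = 0.773 × 23868 = 18450 C
Moles of electrons = 18450 / 96485 = 0.1912 mol
2H₂O → O₂ + 4H⁺ + 4e⁻, so n(O₂) = 0.1912 / 4 = 0.04780 mol
V = nRT/P = 0.04780 × 0.0821 × 344 / 0.853 = 1.583 L
= 1580 mL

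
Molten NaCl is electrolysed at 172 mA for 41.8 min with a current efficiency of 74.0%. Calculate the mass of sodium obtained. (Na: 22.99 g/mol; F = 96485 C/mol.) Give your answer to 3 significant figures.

0.0761 g

Q = 0.172 × 2508 = 431.4 C
n(e⁻) = 431.4 / 96485 = 0.004471 mol
Na⁺ + e⁻ → Na, so theoretical m(Na) = 0.004471 × 22.99 = 0.1028 g
Actual mass = 74.0% × 0.1028 = 0.0761 g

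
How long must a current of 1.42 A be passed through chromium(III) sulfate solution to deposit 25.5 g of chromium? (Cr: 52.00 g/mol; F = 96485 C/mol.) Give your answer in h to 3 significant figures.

n(Cr) = 25.5 / 52.00 = 0.4904 mol
Cr³⁺ + 3e⁻ → Cr, so n(e⁻) = 3 × 0.4904 = 1.471 mol
Q = 1.471 × 96485 = 1.419×10^5 C
t = Q / I = 1.419×10^5 / 1.42 = 99930 s = 27.8 h

27.8 h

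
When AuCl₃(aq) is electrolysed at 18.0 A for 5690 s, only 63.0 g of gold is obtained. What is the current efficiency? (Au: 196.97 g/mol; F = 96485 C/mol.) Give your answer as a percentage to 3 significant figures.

90.4%

Q = 18.0 × 5690 = 1.024×10^5 C
n(e⁻) = 1.024×10^5 / 96485 = 1.061 mol
Au³⁺ + 3e⁻ → Au, so theoretical n(Au) = 0.3537 mol → 69.67 g
Efficiency = 63.0 / 69.67 = 0.9043 = 90.4%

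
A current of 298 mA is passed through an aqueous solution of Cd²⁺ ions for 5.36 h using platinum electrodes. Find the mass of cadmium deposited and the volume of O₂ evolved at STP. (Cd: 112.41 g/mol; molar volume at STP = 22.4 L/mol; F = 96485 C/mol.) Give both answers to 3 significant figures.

Q = 0.298 × 19296 = 5750 C; n(e⁻) = 5750 / 96485 = 0.05959 mol
Cathode: Cd²⁺ + 2e⁻ → Cd → n(Cd) = 0.05959/2 = 0.02980 mol → 3.35 g
Anode: 2H₂O → O₂ + 4H⁺ + 4e⁻ → n(O₂) = 0.05959/4 = 0.01490 mol → 0.334 L

3.35 g Cd; 0.334 L O₂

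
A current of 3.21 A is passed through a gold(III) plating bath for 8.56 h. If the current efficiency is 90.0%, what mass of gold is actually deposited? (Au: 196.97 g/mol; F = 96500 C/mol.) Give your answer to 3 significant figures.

Q = 3.21 × 30816 = 98920 C
n(e⁻) = 98920 / 96500 = 1.025 mol
Au³⁺ + 3e⁻ → Au, so theoretical m(Au) = 0.3417 × 196.97 = 67.30 g
Actual mass = 90.0% × 67.30 = 60.6 g

60.6 g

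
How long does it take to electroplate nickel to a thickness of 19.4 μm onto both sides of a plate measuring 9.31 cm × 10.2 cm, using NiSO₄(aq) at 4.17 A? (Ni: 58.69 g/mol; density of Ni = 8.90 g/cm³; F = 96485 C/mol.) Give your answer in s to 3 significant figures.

Plated area = 2 × 9.31 × 10.2 = 189.9 cm²
Volume = 189.9 × 19.4×10⁻⁴ cm = 0.3684 cm³
m(Ni) = 0.3684 × 8.90 = 3.279 g
n(Ni) = 3.279 / 58.69 = 0.05587 mol; n(e⁻) = 2 × 0.05587 = 0.1117 mol
Q = 0.1117 × 96485 = 10780 C
t = 10780 / 4.17 = 2585 s

2590 s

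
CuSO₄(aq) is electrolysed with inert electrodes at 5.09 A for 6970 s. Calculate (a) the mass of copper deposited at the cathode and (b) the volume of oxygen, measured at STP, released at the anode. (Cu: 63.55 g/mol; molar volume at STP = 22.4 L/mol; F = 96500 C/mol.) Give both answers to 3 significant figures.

Q = 5.09 × 6970 = 35480 C; n(e⁻) = 35480 / 96500 = 0.3677 mol
Cathode: Cu²⁺ + 2e⁻ → Cu → n(Cu) = 0.3677/2 = 0.1839 mol → 11.7 g
Anode: 2H₂O → O₂ + 4H⁺ + 4e⁻ → n(O₂) = 0.3677/4 = 0.09193 mol → 2.06 L

11.7 g Cu; 2.06 L O₂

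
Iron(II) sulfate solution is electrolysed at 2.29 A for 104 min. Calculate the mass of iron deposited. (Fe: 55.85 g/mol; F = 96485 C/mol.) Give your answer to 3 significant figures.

4.14 g

Q = It = 2.29 × 6240 = 14290 C
n(e⁻) = 14290 / 96485 = 0.1481 mol
Fe²⁺ + 2e⁻ → Fe, so n(Fe) = 0.1481 / 2 = 0.07405 mol
m = 0.07405 × 55.85 = 4.14 g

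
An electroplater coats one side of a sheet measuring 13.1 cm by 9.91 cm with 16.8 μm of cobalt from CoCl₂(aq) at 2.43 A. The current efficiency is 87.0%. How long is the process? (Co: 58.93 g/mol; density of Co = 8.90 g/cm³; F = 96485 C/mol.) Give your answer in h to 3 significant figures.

Plated area = 13.1 × 9.91 = 129.8 cm²
Volume = 129.8 × 16.8×10⁻⁴ cm = 0.2181 cm³
m(Co) = 0.2181 × 8.90 = 1.941 g
n(Co) = 1.941 / 58.93 = 0.03294 mol; n(e⁻) = 2 × 0.03294 = 0.06588 mol
Q = 0.06588 × 96485 / 0.870 = 7306 C
t = 7306 / 2.43 = 3007 s = 0.835 h

0.835 h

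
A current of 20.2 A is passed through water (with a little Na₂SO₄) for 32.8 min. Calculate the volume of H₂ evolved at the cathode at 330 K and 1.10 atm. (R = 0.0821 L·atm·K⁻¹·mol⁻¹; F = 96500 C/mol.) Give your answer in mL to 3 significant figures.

5070 mL

Q = It = 20.2 × 1968 = 39750 C
Moles of electrons = 39750 / 96500 = 0.4119 mol
2H⁺ + 2e⁻ → H₂, so n(H₂) = 0.4119 / 2 = 0.2060 mol
V = nRT/P = 0.2060 × 0.0821 × 330 / 1.10 = 5.074 L
= 5070 mL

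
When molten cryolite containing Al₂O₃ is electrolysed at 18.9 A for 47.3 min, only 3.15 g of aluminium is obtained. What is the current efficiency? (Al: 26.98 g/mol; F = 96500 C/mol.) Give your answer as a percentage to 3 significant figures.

Q = 18.9 × 2838 = 53640 C
n(e⁻) = 53640 / 96500 = 0.5559 mol
Al³⁺ + 3e⁻ → Al, so theoretical n(Al) = 0.1853 mol → 4.999 g
Efficiency = 3.15 / 4.999 = 0.6301 = 63.0%

63.0%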